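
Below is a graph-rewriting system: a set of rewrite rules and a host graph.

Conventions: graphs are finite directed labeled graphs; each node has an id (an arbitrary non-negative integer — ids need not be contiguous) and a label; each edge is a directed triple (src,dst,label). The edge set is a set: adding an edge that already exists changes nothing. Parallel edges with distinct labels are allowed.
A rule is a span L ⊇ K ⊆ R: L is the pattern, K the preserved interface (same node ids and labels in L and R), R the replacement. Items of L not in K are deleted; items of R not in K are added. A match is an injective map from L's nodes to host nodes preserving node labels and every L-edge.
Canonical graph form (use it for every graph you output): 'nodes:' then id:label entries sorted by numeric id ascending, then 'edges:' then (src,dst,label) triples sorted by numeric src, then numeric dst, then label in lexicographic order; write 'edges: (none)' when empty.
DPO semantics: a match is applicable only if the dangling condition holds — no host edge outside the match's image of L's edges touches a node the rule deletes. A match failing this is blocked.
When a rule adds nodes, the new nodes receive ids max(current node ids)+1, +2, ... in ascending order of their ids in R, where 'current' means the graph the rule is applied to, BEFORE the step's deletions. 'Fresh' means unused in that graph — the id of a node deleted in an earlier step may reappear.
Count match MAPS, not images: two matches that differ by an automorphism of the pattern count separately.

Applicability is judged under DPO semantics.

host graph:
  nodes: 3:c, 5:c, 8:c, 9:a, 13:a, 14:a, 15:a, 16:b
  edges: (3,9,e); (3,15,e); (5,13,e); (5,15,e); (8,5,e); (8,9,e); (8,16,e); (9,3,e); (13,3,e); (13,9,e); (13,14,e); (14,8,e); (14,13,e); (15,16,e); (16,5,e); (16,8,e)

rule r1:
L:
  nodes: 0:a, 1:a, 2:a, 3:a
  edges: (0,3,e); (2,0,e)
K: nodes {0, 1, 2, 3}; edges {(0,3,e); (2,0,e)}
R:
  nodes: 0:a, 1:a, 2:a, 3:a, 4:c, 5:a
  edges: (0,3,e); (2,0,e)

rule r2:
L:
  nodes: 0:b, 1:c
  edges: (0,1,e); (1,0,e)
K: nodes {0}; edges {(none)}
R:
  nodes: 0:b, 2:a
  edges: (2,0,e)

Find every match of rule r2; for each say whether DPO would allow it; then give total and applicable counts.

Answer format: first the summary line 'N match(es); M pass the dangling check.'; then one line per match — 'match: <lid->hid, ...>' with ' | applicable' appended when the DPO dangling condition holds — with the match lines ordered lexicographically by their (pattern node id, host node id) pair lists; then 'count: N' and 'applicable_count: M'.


1 match(es); 0 pass the dangling check.
match: 0->16, 1->8
count: 1
applicable_count: 0


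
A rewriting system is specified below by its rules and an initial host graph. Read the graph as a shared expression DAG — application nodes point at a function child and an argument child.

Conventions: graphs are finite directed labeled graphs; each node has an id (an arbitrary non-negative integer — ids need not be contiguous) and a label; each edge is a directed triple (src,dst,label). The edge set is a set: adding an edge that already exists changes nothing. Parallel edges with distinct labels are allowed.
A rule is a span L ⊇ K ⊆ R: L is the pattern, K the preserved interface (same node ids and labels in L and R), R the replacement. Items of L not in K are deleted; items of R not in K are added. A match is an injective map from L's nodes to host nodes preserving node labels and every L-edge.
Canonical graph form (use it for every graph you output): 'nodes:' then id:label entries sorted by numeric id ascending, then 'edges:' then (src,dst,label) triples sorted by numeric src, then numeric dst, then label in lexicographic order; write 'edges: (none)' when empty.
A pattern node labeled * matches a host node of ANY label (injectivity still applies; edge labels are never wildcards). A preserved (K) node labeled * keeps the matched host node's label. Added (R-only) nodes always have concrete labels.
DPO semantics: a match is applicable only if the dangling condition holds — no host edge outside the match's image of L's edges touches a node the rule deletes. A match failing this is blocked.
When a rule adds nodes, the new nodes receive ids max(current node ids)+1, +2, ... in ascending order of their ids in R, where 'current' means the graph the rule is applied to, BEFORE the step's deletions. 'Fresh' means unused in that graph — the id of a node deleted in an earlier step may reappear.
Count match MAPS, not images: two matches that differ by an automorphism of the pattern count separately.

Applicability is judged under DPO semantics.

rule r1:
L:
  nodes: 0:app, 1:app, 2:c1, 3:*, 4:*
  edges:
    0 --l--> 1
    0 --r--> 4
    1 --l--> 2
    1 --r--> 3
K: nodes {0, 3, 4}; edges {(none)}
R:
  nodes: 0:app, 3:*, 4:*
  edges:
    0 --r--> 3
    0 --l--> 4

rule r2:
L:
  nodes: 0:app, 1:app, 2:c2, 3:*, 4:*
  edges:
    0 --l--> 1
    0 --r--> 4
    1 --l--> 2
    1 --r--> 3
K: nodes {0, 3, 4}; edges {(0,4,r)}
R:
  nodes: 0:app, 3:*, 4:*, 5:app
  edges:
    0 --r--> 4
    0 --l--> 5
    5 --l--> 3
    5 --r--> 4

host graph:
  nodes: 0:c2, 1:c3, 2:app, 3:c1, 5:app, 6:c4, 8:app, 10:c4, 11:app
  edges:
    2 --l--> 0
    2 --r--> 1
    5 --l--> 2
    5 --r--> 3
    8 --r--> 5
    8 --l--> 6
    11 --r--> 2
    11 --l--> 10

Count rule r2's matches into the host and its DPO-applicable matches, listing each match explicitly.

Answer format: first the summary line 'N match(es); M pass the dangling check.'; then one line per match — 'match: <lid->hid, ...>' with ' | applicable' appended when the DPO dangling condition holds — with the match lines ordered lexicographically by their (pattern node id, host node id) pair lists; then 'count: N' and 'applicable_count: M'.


1 match(es); 0 pass the dangling check.
match: 0->5, 1->2, 2->0, 3->1, 4->3
count: 1
applicable_count: 0


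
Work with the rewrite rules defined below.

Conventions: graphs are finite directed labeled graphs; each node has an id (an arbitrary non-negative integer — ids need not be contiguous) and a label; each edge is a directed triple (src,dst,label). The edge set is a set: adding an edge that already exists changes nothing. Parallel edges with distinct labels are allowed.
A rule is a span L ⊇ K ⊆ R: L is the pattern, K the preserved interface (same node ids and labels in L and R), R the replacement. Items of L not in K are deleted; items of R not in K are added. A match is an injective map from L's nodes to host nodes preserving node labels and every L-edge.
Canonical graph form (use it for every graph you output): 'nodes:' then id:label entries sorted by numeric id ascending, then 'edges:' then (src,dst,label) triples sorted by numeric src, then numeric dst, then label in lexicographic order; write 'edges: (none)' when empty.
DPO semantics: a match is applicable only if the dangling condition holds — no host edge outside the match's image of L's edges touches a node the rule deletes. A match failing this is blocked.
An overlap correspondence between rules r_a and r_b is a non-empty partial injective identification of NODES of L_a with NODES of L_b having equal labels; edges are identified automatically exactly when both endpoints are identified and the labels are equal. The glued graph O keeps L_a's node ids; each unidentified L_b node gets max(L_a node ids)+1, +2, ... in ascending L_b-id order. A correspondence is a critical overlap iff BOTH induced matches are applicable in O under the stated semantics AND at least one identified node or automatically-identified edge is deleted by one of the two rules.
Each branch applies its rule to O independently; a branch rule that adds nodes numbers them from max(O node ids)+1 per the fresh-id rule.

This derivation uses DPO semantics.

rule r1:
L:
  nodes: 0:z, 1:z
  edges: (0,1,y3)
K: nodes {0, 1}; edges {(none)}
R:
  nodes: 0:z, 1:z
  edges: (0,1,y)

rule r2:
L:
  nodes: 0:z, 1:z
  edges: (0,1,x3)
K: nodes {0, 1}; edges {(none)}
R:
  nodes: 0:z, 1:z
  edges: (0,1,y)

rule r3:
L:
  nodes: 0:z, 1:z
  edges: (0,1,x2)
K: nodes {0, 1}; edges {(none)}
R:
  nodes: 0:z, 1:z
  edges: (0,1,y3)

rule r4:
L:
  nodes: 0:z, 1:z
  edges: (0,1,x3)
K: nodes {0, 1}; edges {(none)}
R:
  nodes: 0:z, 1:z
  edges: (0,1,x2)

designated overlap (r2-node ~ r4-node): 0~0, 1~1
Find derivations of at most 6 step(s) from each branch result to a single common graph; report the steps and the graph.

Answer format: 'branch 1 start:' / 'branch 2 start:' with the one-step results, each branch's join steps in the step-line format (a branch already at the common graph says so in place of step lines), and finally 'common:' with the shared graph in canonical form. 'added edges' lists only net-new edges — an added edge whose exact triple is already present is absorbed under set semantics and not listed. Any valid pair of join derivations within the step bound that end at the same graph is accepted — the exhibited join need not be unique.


branch 1 start:
nodes: 0:z, 1:z
edges: (0,1,y)
branch 2 start:
nodes: 0:z, 1:z
edges: (0,1,x2)
branch 1: already at the common graph (0 steps)
branch 2 step 1: rule r3; match: 0->0, 1->1; deleted nodes (none); deleted edges (0,1,x2); added nodes (none); added edges (0,1,y3); result: nodes: 0:z, 1:z edges: (0,1,y3)
branch 2 step 2: rule r1; match: 0->0, 1->1; deleted nodes (none); deleted edges (0,1,y3); added nodes (none); added edges (0,1,y); result: nodes: 0:z, 1:z edges: (0,1,y)
common:
nodes: 0:z, 1:z
edges: (0,1,y)


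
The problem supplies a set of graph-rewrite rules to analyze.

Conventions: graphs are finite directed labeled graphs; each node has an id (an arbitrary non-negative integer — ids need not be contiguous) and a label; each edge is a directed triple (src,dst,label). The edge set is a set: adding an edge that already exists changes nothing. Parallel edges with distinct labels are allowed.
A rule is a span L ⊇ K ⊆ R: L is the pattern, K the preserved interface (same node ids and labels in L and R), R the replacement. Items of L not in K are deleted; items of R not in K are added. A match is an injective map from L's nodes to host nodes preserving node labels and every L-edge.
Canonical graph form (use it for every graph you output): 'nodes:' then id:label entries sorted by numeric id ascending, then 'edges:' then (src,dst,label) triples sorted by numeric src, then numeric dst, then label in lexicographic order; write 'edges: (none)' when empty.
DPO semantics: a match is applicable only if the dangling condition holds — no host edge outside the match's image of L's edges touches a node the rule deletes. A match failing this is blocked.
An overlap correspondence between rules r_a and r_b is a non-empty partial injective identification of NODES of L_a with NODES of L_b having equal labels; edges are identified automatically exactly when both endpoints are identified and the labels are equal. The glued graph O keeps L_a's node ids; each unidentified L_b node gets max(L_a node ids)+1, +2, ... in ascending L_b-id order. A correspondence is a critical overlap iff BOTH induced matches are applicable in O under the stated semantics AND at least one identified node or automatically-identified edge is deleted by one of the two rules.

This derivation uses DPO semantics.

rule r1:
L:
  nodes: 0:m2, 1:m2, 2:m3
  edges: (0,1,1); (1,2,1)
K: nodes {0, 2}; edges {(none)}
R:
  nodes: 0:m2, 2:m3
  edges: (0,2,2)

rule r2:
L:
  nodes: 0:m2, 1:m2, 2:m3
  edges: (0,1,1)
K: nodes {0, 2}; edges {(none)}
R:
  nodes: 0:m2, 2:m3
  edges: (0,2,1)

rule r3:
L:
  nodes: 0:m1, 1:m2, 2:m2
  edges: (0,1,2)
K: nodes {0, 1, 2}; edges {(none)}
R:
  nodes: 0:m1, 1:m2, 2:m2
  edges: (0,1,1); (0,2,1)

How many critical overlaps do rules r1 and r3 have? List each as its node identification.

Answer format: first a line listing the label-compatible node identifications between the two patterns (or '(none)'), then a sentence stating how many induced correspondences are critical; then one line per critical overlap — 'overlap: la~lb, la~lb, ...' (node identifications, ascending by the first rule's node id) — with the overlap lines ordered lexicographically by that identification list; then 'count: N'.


label-compatible node identifications between L(r1) and L(r3): 0~1, 0~2, 1~1, 1~2
2 of the induced correspondences are critical overlaps of r1 and r3.
overlap: 0~1, 1~2
overlap: 1~2
count: 2


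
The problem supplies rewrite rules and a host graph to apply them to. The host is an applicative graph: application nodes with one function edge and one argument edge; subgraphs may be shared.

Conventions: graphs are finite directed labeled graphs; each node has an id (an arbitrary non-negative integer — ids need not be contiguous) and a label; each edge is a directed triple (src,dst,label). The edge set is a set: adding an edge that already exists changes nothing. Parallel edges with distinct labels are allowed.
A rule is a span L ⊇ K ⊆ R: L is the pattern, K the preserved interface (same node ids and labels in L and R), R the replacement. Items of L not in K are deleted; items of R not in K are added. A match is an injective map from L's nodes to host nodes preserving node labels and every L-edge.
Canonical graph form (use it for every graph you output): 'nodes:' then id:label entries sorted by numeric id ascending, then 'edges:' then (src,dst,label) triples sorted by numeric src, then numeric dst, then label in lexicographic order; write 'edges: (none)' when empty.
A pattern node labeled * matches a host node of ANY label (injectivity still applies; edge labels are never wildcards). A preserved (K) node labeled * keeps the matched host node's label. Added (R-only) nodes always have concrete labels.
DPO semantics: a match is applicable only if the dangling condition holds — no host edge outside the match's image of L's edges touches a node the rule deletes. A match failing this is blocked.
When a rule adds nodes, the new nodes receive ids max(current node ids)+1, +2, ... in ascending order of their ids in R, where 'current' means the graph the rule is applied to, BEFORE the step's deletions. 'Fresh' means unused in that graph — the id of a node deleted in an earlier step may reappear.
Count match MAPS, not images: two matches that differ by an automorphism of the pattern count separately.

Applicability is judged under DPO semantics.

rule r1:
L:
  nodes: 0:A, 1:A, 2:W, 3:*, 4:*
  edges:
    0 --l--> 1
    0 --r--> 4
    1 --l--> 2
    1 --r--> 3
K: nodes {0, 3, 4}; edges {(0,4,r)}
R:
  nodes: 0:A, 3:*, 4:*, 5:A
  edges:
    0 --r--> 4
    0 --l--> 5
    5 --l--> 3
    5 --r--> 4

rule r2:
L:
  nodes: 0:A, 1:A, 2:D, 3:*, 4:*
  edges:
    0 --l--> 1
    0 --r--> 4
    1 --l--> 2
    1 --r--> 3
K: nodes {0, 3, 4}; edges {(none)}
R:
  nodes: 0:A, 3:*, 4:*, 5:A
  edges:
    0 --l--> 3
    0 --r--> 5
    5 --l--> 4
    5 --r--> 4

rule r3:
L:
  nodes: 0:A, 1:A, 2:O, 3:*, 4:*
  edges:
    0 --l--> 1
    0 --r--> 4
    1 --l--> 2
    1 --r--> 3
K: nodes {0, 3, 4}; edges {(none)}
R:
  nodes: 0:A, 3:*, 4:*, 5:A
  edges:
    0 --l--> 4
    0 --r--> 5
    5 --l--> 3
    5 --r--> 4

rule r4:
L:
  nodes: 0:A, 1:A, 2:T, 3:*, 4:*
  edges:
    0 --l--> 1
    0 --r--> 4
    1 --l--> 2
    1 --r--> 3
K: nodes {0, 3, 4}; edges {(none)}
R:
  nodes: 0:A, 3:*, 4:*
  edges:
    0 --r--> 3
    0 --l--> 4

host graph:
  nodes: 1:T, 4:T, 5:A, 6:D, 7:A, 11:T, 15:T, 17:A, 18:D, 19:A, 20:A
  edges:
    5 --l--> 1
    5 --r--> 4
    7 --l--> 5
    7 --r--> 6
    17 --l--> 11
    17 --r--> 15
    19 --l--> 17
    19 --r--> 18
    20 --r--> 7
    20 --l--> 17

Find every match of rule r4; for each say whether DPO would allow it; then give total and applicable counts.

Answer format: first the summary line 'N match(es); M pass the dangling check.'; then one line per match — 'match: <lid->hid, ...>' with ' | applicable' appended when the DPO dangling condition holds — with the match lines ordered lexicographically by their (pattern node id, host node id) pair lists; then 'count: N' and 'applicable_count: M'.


3 match(es); 1 pass the dangling check.
match: 0->7, 1->5, 2->1, 3->4, 4->6 | applicable
match: 0->19, 1->17, 2->11, 3->15, 4->18
match: 0->20, 1->17, 2->11, 3->15, 4->7
count: 3
applicable_count: 1


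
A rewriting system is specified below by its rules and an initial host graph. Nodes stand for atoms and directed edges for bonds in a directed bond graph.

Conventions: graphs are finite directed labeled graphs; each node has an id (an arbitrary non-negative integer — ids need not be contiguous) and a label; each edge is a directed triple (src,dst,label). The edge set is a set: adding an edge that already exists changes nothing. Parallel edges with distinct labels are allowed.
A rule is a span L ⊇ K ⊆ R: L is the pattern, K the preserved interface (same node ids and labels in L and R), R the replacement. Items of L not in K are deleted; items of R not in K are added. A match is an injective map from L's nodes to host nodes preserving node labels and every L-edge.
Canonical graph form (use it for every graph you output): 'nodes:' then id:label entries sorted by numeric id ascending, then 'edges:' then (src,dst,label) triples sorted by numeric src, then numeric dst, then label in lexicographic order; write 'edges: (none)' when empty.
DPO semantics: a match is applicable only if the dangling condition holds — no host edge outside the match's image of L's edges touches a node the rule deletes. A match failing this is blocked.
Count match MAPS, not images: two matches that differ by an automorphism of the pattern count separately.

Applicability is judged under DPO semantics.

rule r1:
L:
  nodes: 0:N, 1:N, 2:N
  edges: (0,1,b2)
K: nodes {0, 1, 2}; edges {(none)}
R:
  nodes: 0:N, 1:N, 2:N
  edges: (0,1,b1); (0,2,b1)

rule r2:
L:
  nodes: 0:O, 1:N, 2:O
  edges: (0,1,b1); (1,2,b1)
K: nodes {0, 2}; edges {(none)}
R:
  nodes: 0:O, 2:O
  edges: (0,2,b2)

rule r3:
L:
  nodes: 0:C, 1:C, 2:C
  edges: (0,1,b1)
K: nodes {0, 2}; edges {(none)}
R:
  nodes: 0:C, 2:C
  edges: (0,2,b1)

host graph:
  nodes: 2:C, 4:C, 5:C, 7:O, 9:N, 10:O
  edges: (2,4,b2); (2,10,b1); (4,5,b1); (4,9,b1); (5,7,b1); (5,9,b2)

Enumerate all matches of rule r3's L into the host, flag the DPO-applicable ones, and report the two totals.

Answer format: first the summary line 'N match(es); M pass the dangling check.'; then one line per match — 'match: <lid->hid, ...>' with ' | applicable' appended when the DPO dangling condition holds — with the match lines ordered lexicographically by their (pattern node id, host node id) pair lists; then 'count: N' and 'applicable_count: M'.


1 match(es); 0 pass the dangling check.
match: 0->4, 1->5, 2->2
count: 1
applicable_count: 0


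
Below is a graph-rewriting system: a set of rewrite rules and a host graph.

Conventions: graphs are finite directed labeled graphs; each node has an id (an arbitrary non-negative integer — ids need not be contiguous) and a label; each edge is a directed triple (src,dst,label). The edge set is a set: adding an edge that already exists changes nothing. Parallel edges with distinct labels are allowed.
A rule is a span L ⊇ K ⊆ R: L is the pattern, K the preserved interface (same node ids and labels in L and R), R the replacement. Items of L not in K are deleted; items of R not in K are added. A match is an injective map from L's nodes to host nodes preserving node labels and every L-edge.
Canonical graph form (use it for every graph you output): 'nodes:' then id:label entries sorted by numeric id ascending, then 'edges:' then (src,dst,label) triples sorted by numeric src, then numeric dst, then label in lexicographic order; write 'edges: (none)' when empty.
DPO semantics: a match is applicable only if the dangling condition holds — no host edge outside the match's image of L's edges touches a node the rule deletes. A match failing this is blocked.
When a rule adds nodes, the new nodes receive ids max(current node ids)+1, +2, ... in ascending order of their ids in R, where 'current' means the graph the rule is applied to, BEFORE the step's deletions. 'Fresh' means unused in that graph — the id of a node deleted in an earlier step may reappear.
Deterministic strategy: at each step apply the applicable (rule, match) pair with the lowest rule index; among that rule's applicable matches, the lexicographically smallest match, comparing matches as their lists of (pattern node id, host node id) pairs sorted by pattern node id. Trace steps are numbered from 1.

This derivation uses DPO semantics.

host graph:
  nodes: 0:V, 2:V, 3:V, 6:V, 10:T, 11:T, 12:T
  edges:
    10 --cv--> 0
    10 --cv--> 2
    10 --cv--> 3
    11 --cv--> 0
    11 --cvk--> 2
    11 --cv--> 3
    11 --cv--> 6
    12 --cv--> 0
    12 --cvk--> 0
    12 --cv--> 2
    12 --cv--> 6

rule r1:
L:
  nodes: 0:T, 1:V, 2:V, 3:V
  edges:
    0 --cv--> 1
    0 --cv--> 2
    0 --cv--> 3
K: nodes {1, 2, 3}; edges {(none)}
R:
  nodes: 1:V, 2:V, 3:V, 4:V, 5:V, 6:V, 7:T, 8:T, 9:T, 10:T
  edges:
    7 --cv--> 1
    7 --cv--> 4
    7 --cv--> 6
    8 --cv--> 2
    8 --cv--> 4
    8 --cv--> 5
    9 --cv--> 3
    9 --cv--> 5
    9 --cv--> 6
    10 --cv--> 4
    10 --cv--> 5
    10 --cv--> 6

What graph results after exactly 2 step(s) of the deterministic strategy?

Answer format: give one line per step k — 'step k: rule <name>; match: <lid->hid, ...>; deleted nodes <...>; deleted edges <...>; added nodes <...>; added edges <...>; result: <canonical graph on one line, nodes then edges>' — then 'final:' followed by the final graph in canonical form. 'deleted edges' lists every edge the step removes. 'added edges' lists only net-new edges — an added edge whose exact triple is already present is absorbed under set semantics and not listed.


step 1: rule r1; match: 0->10, 1->0, 2->2, 3->3; deleted nodes 10; deleted edges (10,0,cv); (10,2,cv); (10,3,cv); added nodes 13, 14, 15, 16, 17, 18, 19; added edges (16,0,cv); (16,13,cv); (16,15,cv); (17,2,cv); (17,13,cv); (17,14,cv); (18,3,cv); (18,14,cv); (18,15,cv); (19,13,cv); (19,14,cv); (19,15,cv); result: nodes: 0:V, 2:V, 3:V, 6:V, 11:T, 12:T, 13:V, 14:V, 15:V, 16:T, 17:T, 18:T, 19:T edges: (11,0,cv); (11,2,cvk); (11,3,cv); (11,6,cv); (12,0,cv); (12,0,cvk); (12,2,cv); (12,6,cv); (16,0,cv); (16,13,cv); (16,15,cv); (17,2,cv); (17,13,cv); (17,14,cv); (18,3,cv); (18,14,cv); (18,15,cv); (19,13,cv); (19,14,cv); (19,15,cv)
step 2: rule r1; match: 0->16, 1->0, 2->13, 3->15; deleted nodes 16; deleted edges (16,0,cv); (16,13,cv); (16,15,cv); added nodes 20, 21, 22, 23, 24, 25, 26; added edges (23,0,cv); (23,20,cv); (23,22,cv); (24,13,cv); (24,20,cv); (24,21,cv); (25,15,cv); (25,21,cv); (25,22,cv); (26,20,cv); (26,21,cv); (26,22,cv); result: nodes: 0:V, 2:V, 3:V, 6:V, 11:T, 12:T, 13:V, 14:V, 15:V, 17:T, 18:T, 19:T, 20:V, 21:V, 22:V, 23:T, 24:T, 25:T, 26:T edges: (11,0,cv); (11,2,cvk); (11,3,cv); (11,6,cv); (12,0,cv); (12,0,cvk); (12,2,cv); (12,6,cv); (17,2,cv); (17,13,cv); (17,14,cv); (18,3,cv); (18,14,cv); (18,15,cv); (19,13,cv); (19,14,cv); (19,15,cv); (23,0,cv); (23,20,cv); (23,22,cv); (24,13,cv); (24,20,cv); (24,21,cv); (25,15,cv); (25,21,cv); (25,22,cv); (26,20,cv); (26,21,cv); (26,22,cv)
final:
nodes: 0:V, 2:V, 3:V, 6:V, 11:T, 12:T, 13:V, 14:V, 15:V, 17:T, 18:T, 19:T, 20:V, 21:V, 22:V, 23:T, 24:T, 25:T, 26:T
edges: (11,0,cv); (11,2,cvk); (11,3,cv); (11,6,cv); (12,0,cv); (12,0,cvk); (12,2,cv); (12,6,cv); (17,2,cv); (17,13,cv); (17,14,cv); (18,3,cv); (18,14,cv); (18,15,cv); (19,13,cv); (19,14,cv); (19,15,cv); (23,0,cv); (23,20,cv); (23,22,cv); (24,13,cv); (24,20,cv); (24,21,cv); (25,15,cv); (25,21,cv); (25,22,cv); (26,20,cv); (26,21,cv); (26,22,cv)


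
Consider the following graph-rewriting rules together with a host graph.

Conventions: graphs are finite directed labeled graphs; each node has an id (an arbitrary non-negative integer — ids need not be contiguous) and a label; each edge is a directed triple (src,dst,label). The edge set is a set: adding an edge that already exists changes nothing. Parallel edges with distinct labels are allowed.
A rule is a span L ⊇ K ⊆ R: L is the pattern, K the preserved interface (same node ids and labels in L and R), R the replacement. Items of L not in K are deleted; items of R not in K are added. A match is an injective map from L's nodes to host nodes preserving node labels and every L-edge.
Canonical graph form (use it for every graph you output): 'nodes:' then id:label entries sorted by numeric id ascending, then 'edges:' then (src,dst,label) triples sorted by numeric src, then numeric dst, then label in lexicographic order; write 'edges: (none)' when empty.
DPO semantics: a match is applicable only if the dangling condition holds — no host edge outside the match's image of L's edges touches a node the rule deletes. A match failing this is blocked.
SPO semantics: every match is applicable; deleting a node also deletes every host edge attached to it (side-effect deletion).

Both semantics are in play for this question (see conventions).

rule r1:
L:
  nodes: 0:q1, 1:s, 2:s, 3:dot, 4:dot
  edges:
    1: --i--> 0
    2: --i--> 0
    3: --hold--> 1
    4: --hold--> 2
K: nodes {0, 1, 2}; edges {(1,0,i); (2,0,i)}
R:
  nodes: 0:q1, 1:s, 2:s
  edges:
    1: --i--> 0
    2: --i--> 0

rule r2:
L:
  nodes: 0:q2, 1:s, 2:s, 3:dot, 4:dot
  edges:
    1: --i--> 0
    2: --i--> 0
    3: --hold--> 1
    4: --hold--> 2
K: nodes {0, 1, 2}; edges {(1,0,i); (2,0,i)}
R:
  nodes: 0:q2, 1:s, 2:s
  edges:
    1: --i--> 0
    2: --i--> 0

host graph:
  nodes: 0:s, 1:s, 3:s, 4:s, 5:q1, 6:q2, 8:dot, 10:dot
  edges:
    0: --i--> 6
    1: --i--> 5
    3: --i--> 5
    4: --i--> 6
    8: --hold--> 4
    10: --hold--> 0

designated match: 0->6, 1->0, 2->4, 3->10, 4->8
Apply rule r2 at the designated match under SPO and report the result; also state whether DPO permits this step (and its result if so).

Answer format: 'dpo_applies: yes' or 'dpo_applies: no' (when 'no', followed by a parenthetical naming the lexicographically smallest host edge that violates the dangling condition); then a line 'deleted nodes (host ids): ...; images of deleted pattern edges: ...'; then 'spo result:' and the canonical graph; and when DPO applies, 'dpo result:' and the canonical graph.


dpo_applies: yes
deleted nodes (host ids): 8, 10; images of deleted pattern edges: (8,4,hold); (10,0,hold)
spo result:
nodes: 0:s, 1:s, 3:s, 4:s, 5:q1, 6:q2
edges: (0,6,i); (1,5,i); (3,5,i); (4,6,i)
dpo result:
nodes: 0:s, 1:s, 3:s, 4:s, 5:q1, 6:q2
edges: (0,6,i); (1,5,i); (3,5,i); (4,6,i)


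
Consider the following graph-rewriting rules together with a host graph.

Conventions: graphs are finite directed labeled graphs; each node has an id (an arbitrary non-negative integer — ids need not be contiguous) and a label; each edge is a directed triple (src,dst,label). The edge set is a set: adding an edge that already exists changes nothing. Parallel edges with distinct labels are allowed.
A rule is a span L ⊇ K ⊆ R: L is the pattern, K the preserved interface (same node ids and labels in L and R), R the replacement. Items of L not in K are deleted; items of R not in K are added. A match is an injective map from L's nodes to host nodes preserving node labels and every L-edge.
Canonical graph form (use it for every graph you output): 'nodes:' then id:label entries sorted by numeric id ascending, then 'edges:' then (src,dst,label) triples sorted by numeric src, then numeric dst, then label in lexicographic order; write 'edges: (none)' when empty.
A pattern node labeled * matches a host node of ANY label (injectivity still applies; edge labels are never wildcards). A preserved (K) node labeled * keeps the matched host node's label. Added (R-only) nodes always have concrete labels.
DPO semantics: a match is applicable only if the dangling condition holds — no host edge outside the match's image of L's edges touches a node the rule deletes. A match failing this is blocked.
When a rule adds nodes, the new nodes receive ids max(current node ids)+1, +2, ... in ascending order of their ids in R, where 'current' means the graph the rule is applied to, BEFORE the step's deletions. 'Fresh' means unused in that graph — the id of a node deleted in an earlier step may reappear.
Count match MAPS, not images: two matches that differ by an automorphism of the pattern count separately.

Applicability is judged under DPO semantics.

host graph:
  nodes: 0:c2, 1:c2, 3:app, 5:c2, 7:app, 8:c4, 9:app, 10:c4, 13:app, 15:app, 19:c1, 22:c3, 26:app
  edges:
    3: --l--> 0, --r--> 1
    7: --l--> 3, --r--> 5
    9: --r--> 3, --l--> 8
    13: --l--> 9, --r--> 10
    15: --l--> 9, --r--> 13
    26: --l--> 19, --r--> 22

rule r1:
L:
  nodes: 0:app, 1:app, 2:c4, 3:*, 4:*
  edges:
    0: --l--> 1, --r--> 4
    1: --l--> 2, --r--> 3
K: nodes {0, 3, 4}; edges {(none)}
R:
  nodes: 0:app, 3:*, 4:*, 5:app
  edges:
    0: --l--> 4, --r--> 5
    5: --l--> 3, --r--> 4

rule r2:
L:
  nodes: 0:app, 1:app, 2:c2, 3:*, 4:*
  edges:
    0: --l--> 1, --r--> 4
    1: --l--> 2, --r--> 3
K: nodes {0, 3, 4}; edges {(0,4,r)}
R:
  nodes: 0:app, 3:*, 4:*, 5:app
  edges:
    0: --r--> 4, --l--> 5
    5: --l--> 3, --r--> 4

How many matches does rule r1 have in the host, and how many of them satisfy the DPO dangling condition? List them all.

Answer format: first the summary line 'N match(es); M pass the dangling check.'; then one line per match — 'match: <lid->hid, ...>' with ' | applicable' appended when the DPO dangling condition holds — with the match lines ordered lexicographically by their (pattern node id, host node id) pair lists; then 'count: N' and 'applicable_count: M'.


2 match(es); 0 pass the dangling check.
match: 0->13, 1->9, 2->8, 3->3, 4->10
match: 0->15, 1->9, 2->8, 3->3, 4->13
count: 2
applicable_count: 0


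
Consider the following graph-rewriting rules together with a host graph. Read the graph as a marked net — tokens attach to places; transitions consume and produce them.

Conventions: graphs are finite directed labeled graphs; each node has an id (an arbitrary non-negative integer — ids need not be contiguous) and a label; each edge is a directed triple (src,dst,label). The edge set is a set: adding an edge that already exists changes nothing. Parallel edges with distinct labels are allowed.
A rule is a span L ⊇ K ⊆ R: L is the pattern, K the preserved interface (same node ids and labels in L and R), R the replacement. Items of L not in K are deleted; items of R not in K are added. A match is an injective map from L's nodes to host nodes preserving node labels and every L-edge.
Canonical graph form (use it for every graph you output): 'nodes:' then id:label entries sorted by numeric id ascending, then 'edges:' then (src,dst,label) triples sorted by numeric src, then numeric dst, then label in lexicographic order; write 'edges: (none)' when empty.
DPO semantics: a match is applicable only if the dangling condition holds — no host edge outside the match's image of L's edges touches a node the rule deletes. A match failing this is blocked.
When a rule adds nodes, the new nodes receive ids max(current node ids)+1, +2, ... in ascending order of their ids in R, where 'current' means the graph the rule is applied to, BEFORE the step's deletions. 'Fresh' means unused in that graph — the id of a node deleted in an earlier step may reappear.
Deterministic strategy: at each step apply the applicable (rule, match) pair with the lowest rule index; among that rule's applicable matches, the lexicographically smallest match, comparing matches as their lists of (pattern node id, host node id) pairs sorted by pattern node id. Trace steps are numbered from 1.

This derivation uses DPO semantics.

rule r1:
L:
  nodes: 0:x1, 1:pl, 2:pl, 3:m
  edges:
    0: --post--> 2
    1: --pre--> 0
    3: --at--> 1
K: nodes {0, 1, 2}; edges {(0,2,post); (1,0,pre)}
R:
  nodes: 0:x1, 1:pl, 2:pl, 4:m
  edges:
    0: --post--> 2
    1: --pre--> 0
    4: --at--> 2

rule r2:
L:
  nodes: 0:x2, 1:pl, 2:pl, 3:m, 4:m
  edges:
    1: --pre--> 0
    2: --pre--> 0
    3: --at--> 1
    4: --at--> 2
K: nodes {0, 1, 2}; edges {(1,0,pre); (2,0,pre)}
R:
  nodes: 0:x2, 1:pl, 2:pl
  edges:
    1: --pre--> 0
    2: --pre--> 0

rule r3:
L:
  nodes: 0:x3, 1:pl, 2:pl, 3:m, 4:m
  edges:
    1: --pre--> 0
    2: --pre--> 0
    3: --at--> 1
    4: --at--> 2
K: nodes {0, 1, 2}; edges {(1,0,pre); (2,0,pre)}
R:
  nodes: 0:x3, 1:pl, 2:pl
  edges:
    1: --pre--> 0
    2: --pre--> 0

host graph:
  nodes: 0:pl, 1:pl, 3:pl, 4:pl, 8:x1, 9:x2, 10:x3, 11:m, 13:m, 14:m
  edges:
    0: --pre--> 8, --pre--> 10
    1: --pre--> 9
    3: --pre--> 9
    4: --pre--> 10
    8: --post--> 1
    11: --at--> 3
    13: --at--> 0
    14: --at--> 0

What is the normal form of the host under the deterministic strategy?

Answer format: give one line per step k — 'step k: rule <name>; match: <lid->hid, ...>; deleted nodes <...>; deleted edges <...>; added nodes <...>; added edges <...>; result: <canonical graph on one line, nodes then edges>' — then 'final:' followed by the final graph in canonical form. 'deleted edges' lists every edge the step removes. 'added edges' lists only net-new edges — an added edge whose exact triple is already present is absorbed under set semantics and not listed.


step 1: rule r1; match: 0->8, 1->0, 2->1, 3->13; deleted nodes 13; deleted edges (13,0,at); added nodes 15; added edges (15,1,at); result: nodes: 0:pl, 1:pl, 3:pl, 4:pl, 8:x1, 9:x2, 10:x3, 11:m, 14:m, 15:m edges: (0,8,pre); (0,10,pre); (1,9,pre); (3,9,pre); (4,10,pre); (8,1,post); (11,3,at); (14,0,at); (15,1,at)
step 2: rule r1; match: 0->8, 1->0, 2->1, 3->14; deleted nodes 14; deleted edges (14,0,at); added nodes 16; added edges (16,1,at); result: nodes: 0:pl, 1:pl, 3:pl, 4:pl, 8:x1, 9:x2, 10:x3, 11:m, 15:m, 16:m edges: (0,8,pre); (0,10,pre); (1,9,pre); (3,9,pre); (4,10,pre); (8,1,post); (11,3,at); (15,1,at); (16,1,at)
step 3: rule r2; match: 0->9, 1->1, 2->3, 3->15, 4->11; deleted nodes 11, 15; deleted edges (11,3,at); (15,1,at); added nodes (none); added edges (none); result: nodes: 0:pl, 1:pl, 3:pl, 4:pl, 8:x1, 9:x2, 10:x3, 16:m edges: (0,8,pre); (0,10,pre); (1,9,pre); (3,9,pre); (4,10,pre); (8,1,post); (16,1,at)
final:
nodes: 0:pl, 1:pl, 3:pl, 4:pl, 8:x1, 9:x2, 10:x3, 16:m
edges: (0,8,pre); (0,10,pre); (1,9,pre); (3,9,pre); (4,10,pre); (8,1,post); (16,1,at)


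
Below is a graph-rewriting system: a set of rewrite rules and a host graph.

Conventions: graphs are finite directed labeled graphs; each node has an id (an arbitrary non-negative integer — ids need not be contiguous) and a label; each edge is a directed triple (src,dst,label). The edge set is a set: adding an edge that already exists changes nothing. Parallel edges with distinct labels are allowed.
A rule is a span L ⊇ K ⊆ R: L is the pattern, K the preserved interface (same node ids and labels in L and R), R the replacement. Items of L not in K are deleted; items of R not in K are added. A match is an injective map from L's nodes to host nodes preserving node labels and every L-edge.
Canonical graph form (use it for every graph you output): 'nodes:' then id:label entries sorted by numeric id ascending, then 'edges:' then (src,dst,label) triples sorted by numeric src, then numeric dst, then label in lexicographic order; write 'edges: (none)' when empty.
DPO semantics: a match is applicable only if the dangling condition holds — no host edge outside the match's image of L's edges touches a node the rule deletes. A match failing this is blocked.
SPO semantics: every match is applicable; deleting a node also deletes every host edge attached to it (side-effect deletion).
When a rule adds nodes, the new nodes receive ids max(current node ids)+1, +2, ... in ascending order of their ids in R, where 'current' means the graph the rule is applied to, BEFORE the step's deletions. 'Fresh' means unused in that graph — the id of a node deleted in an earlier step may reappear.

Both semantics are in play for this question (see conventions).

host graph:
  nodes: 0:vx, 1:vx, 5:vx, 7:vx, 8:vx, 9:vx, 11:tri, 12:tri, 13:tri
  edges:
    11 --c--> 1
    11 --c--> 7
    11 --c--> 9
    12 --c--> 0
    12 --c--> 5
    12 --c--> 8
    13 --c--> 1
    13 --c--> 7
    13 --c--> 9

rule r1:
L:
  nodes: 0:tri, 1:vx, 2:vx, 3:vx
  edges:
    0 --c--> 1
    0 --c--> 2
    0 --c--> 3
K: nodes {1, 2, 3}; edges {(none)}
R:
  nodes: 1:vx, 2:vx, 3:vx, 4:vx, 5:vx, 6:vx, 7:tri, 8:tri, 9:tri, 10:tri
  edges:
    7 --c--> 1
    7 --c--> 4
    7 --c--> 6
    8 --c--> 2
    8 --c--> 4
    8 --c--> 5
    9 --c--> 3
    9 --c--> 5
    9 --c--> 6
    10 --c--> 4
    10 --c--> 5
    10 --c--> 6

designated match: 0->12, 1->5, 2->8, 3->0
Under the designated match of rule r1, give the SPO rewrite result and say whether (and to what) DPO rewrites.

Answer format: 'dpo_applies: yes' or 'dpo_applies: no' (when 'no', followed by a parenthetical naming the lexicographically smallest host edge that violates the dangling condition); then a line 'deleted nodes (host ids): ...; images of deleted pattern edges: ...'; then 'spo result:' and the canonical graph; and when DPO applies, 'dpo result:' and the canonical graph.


dpo_applies: yes
deleted nodes (host ids): 12; images of deleted pattern edges: (12,0,c); (12,5,c); (12,8,c)
spo result:
nodes: 0:vx, 1:vx, 5:vx, 7:vx, 8:vx, 9:vx, 11:tri, 13:tri, 14:vx, 15:vx, 16:vx, 17:tri, 18:tri, 19:tri, 20:tri
edges: (11,1,c); (11,7,c); (11,9,c); (13,1,c); (13,7,c); (13,9,c); (17,5,c); (17,14,c); (17,16,c); (18,8,c); (18,14,c); (18,15,c); (19,0,c); (19,15,c); (19,16,c); (20,14,c); (20,15,c); (20,16,c)
dpo result:
nodes: 0:vx, 1:vx, 5:vx, 7:vx, 8:vx, 9:vx, 11:tri, 13:tri, 14:vx, 15:vx, 16:vx, 17:tri, 18:tri, 19:tri, 20:tri
edges: (11,1,c); (11,7,c); (11,9,c); (13,1,c); (13,7,c); (13,9,c); (17,5,c); (17,14,c); (17,16,c); (18,8,c); (18,14,c); (18,15,c); (19,0,c); (19,15,c); (19,16,c); (20,14,c); (20,15,c); (20,16,c)


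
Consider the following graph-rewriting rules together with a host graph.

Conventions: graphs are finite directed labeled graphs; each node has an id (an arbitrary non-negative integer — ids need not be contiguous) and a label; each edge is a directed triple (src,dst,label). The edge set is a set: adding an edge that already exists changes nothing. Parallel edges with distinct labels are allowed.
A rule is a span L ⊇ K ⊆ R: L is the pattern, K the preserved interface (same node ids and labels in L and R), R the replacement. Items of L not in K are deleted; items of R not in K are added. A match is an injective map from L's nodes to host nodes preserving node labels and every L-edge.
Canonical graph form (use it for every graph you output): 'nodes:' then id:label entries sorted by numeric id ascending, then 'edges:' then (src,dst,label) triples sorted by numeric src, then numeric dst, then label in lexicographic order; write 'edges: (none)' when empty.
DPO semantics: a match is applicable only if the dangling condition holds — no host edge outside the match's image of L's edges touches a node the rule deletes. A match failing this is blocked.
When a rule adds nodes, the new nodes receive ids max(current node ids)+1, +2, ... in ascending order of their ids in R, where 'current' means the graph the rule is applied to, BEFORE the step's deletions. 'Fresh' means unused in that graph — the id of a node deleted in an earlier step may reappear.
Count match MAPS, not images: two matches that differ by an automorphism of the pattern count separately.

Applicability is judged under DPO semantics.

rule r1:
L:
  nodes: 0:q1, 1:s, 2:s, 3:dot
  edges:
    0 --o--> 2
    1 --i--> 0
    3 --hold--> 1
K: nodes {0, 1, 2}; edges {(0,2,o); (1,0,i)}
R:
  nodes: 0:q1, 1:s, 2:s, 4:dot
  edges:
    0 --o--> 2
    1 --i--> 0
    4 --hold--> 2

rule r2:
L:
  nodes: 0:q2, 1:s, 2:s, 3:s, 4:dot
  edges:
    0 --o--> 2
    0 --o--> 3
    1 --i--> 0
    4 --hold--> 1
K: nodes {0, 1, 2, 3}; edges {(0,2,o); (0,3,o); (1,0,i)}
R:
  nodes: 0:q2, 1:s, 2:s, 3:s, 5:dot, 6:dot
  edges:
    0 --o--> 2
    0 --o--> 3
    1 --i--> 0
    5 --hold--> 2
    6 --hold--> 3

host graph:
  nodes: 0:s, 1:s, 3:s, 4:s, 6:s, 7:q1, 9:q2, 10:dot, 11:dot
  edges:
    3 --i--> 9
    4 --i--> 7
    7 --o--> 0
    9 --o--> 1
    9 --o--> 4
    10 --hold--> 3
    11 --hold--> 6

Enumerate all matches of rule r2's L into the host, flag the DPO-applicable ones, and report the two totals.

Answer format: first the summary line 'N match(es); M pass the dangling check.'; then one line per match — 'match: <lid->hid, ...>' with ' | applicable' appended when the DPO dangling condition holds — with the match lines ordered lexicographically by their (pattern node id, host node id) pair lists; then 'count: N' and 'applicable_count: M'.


2 match(es); 2 pass the dangling check.
match: 0->9, 1->3, 2->1, 3->4, 4->10 | applicable
match: 0->9, 1->3, 2->4, 3->1, 4->10 | applicable
count: 2
applicable_count: 2
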